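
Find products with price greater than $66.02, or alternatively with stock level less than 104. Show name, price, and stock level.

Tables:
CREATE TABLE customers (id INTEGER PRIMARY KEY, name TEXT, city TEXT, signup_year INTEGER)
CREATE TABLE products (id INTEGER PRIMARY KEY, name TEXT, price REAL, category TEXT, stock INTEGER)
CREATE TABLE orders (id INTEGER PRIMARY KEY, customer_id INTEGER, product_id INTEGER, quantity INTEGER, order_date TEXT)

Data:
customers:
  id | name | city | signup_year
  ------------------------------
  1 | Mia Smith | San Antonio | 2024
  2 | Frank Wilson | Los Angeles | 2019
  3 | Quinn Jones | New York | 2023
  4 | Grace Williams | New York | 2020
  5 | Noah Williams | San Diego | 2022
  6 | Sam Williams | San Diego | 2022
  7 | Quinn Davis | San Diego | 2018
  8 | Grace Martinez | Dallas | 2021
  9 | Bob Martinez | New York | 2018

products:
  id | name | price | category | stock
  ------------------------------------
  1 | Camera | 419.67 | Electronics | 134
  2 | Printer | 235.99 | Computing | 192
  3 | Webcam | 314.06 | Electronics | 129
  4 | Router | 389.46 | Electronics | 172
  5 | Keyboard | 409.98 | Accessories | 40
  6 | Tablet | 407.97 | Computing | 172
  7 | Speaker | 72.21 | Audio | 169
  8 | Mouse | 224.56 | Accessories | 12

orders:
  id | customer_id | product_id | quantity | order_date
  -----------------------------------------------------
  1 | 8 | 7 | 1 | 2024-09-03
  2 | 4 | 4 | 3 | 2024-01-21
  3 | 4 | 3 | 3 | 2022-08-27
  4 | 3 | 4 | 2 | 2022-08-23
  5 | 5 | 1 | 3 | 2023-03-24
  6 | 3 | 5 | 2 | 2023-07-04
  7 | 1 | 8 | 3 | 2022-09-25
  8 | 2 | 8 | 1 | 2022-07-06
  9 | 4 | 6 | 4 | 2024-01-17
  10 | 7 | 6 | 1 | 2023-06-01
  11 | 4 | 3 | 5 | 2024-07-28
SELECT name, price, stock FROM products WHERE price > 66.02 OR stock < 104

Execution result:
name | price | stock
Camera | 419.67 | 134
Printer | 235.99 | 192
Webcam | 314.06 | 129
Router | 389.46 | 172
Keyboard | 409.98 | 40
Tablet | 407.97 | 172
Speaker | 72.21 | 169
Mouse | 224.56 | 12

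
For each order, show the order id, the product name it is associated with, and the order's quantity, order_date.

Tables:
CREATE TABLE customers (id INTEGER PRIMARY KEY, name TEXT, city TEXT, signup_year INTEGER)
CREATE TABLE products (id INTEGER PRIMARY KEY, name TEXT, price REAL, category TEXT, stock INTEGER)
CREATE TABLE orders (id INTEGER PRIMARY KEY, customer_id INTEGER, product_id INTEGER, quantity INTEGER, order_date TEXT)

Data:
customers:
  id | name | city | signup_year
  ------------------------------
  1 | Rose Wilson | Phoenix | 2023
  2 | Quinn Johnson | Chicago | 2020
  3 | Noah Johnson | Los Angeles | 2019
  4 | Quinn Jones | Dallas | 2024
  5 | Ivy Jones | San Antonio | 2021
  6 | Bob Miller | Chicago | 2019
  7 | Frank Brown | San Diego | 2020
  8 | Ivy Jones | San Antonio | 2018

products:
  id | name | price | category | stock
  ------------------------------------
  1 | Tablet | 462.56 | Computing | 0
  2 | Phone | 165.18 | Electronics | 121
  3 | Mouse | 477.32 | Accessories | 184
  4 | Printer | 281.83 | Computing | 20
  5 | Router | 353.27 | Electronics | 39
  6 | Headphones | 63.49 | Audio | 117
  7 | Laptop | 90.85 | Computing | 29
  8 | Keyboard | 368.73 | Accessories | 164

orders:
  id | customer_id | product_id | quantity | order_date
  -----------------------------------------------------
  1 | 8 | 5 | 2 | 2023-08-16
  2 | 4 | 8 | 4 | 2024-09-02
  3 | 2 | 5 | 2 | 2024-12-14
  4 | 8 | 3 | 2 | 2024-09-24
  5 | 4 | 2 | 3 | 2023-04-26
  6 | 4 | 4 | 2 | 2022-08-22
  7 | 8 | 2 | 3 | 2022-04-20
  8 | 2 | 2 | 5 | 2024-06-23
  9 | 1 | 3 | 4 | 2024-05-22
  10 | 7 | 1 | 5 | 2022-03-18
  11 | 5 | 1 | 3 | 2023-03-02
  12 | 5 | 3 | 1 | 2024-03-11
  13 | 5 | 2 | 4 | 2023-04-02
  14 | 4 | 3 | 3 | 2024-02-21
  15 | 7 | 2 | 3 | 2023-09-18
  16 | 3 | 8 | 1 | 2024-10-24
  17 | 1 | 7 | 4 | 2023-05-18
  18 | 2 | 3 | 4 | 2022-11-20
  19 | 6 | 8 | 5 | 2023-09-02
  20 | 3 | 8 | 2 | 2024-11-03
SELECT c.id, p.name AS product, c.quantity, c.order_date FROM orders c JOIN products p ON c.product_id = p.id

Execution result:
id | product | quantity | order_date
1 | Router | 2 | 2023-08-16
2 | Keyboard | 4 | 2024-09-02
3 | Router | 2 | 2024-12-14
4 | Mouse | 2 | 2024-09-24
5 | Phone | 3 | 2023-04-26
6 | Printer | 2 | 2022-08-22
7 | Phone | 3 | 2022-04-20
8 | Phone | 5 | 2024-06-23
9 | Mouse | 4 | 2024-05-22
10 | Tablet | 5 | 2022-03-18
11 | Tablet | 3 | 2023-03-02
12 | Mouse | 1 | 2024-03-11
13 | Phone | 4 | 2023-04-02
14 | Mouse | 3 | 2024-02-21
15 | Phone | 3 | 2023-09-18
16 | Keyboard | 1 | 2024-10-24
17 | Laptop | 4 | 2023-05-18
18 | Mouse | 4 | 2022-11-20
19 | Keyboard | 5 | 2023-09-02
20 | Keyboard | 2 | 2024-11-03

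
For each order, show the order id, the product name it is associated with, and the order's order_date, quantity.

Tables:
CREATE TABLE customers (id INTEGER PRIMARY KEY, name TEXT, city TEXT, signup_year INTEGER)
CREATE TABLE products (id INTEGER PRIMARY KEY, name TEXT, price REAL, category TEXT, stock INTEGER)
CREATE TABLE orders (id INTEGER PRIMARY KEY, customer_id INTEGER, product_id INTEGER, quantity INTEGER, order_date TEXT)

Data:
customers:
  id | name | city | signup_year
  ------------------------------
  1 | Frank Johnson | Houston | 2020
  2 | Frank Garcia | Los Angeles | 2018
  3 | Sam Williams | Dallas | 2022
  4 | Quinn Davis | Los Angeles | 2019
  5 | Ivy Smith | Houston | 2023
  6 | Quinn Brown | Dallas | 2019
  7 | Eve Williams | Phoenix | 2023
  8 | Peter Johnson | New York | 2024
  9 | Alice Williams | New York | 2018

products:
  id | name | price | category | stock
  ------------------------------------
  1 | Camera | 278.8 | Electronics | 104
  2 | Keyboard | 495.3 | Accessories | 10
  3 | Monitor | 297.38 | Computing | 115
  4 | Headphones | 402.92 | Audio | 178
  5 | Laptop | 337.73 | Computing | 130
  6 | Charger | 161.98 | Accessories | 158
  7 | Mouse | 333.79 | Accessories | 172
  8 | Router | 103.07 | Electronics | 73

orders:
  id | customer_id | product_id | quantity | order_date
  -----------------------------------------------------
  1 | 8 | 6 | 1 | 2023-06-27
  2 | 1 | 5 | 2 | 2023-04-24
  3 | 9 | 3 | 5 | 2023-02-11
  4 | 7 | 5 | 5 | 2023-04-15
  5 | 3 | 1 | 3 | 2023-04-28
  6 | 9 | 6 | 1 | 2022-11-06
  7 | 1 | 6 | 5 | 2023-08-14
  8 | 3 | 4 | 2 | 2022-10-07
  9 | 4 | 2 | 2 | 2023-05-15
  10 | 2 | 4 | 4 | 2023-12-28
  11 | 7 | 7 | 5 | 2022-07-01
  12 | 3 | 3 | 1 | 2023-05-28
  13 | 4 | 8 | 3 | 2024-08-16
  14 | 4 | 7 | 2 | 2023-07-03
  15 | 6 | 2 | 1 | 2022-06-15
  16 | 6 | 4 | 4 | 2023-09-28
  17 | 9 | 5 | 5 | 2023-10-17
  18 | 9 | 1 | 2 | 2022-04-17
SELECT c.id, p.name AS product, c.order_date, c.quantity FROM orders c JOIN products p ON c.product_id = p.id

Execution result:
id | product | order_date | quantity
1 | Charger | 2023-06-27 | 1
2 | Laptop | 2023-04-24 | 2
3 | Monitor | 2023-02-11 | 5
4 | Laptop | 2023-04-15 | 5
5 | Camera | 2023-04-28 | 3
6 | Charger | 2022-11-06 | 1
7 | Charger | 2023-08-14 | 5
8 | Headphones | 2022-10-07 | 2
9 | Keyboard | 2023-05-15 | 2
10 | Headphones | 2023-12-28 | 4
11 | Mouse | 2022-07-01 | 5
12 | Monitor | 2023-05-28 | 1
13 | Router | 2024-08-16 | 3
14 | Mouse | 2023-07-03 | 2
15 | Keyboard | 2022-06-15 | 1
16 | Headphones | 2023-09-28 | 4
17 | Laptop | 2023-10-17 | 5
18 | Camera | 2022-04-17 | 2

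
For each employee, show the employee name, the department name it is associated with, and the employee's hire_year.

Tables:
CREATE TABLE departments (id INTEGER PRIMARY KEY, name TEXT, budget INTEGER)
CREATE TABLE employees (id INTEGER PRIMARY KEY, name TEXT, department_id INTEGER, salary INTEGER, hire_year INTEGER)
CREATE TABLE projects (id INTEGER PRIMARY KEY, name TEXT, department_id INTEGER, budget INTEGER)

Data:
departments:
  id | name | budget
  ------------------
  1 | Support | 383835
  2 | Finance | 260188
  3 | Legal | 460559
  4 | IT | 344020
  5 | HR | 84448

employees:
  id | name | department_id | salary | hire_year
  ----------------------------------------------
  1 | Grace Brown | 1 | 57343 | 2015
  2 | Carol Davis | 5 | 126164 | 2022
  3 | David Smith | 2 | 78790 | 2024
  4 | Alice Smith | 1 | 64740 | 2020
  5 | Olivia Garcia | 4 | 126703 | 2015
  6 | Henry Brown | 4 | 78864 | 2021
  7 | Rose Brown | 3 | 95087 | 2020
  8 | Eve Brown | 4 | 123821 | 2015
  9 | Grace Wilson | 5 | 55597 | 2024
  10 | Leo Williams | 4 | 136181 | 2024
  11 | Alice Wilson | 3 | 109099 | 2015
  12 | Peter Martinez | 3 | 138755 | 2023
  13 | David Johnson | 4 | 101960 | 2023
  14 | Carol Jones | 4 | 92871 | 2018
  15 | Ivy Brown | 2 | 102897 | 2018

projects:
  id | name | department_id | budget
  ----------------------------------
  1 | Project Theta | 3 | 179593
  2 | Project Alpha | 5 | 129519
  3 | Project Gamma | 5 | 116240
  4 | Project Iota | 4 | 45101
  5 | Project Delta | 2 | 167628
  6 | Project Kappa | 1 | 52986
SELECT c.name, p.name AS department, c.hire_year FROM employees c JOIN departments p ON c.department_id = p.id

Execution result:
name | department | hire_year
Grace Brown | Support | 2015
Carol Davis | HR | 2022
David Smith | Finance | 2024
Alice Smith | Support | 2020
Olivia Garcia | IT | 2015
Henry Brown | IT | 2021
Rose Brown | Legal | 2020
Eve Brown | IT | 2015
Grace Wilson | HR | 2024
Leo Williams | IT | 2024
Alice Wilson | Legal | 2015
Peter Martinez | Legal | 2023
David Johnson | IT | 2023
Carol Jones | IT | 2018
Ivy Brown | Finance | 2018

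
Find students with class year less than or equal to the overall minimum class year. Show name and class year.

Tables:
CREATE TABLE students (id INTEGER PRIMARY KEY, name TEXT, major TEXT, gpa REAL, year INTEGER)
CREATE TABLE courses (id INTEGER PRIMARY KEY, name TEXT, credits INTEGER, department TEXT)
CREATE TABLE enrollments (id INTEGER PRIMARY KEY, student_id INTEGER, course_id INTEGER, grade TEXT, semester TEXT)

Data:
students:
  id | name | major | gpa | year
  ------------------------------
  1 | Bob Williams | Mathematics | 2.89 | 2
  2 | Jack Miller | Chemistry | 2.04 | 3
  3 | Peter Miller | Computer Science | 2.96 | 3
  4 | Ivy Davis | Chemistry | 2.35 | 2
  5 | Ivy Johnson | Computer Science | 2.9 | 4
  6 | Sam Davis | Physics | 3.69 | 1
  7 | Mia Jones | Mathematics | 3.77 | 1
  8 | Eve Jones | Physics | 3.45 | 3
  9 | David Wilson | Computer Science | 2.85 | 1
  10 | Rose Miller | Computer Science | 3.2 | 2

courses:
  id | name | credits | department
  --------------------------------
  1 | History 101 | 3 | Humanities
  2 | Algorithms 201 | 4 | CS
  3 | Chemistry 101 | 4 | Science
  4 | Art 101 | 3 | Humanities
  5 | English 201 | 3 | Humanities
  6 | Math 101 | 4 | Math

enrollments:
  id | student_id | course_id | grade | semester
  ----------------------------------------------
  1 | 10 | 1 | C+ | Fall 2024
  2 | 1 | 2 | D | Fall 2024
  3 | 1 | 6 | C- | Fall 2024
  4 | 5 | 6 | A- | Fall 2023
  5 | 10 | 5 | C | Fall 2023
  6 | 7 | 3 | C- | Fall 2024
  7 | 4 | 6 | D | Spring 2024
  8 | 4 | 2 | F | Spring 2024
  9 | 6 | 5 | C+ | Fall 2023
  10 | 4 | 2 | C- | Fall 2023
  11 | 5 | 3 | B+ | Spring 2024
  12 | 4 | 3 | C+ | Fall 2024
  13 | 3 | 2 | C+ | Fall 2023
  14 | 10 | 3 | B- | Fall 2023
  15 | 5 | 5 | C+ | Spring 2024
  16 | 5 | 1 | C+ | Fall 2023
SELECT name, year FROM students WHERE year <= (SELECT MIN(year) FROM students)

Execution result:
name | year
Sam Davis | 1
Mia Jones | 1
David Wilson | 1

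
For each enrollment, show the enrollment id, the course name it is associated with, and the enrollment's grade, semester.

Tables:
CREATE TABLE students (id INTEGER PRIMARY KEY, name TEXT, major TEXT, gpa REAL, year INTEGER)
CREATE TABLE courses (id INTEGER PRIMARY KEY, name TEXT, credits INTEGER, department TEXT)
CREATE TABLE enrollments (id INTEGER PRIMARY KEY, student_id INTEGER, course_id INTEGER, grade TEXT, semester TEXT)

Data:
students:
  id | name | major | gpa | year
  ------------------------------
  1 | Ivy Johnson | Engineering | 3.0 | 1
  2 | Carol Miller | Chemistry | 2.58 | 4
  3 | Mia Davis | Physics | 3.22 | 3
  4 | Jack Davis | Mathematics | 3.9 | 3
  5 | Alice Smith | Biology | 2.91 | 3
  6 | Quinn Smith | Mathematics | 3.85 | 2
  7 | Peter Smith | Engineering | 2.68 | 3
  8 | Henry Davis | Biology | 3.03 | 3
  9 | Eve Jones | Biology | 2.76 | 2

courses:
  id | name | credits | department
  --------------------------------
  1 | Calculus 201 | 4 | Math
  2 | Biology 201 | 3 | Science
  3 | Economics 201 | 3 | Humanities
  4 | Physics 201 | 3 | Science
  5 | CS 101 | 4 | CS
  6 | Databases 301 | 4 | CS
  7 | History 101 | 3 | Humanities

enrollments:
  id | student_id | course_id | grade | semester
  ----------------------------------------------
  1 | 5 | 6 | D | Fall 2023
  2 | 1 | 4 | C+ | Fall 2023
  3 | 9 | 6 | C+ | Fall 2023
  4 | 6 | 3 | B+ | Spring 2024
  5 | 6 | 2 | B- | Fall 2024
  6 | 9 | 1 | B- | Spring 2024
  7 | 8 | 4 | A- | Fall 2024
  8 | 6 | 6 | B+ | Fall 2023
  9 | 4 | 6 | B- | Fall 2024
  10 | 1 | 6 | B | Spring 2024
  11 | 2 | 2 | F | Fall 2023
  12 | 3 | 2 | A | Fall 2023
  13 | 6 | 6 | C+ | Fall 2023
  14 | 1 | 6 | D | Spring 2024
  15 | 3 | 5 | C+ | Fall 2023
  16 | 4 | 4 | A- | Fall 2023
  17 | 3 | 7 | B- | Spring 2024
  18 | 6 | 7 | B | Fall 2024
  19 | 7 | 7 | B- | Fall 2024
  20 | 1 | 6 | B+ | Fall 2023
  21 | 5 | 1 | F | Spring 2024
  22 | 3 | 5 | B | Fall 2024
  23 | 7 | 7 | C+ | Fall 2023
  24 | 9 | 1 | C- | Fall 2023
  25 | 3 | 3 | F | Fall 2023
SELECT c.id, p.name AS course, c.grade, c.semester FROM enrollments c JOIN courses p ON c.course_id = p.id

Execution result:
id | course | grade | semester
1 | Databases 301 | D | Fall 2023
2 | Physics 201 | C+ | Fall 2023
3 | Databases 301 | C+ | Fall 2023
4 | Economics 201 | B+ | Spring 2024
5 | Biology 201 | B- | Fall 2024
6 | Calculus 201 | B- | Spring 2024
7 | Physics 201 | A- | Fall 2024
8 | Databases 301 | B+ | Fall 2023
9 | Databases 301 | B- | Fall 2024
10 | Databases 301 | B | Spring 2024
11 | Biology 201 | F | Fall 2023
12 | Biology 201 | A | Fall 2023
13 | Databases 301 | C+ | Fall 2023
14 | Databases 301 | D | Spring 2024
15 | CS 101 | C+ | Fall 2023
16 | Physics 201 | A- | Fall 2023
17 | History 101 | B- | Spring 2024
18 | History 101 | B | Fall 2024
19 | History 101 | B- | Fall 2024
20 | Databases 301 | B+ | Fall 2023
21 | Calculus 201 | F | Spring 2024
22 | CS 101 | B | Fall 2024
23 | History 101 | C+ | Fall 2023
24 | Calculus 201 | C- | Fall 2023
25 | Economics 201 | F | Fall 2023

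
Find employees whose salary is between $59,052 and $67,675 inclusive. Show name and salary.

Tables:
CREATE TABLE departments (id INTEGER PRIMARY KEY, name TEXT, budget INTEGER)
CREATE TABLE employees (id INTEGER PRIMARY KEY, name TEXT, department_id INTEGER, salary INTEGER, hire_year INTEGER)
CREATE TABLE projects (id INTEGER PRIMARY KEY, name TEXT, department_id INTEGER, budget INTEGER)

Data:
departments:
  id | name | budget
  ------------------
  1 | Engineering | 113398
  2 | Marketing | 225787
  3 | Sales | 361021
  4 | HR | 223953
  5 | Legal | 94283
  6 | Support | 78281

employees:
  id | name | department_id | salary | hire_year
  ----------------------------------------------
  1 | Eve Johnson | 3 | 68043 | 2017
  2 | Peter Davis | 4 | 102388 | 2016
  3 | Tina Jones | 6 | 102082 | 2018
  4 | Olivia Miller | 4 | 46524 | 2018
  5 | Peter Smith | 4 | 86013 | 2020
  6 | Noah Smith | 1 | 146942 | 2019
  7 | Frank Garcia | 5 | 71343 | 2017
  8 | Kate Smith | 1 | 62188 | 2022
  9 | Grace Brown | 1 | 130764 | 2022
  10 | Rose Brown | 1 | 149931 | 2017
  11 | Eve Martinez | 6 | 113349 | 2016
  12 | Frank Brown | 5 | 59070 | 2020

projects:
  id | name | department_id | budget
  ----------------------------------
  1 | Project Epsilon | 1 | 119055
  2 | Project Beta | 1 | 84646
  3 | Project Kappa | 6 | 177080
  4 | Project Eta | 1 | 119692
SELECT name, salary FROM employees WHERE salary BETWEEN 59052 AND 67675

Execution result:
name | salary
Kate Smith | 62188
Frank Brown | 59070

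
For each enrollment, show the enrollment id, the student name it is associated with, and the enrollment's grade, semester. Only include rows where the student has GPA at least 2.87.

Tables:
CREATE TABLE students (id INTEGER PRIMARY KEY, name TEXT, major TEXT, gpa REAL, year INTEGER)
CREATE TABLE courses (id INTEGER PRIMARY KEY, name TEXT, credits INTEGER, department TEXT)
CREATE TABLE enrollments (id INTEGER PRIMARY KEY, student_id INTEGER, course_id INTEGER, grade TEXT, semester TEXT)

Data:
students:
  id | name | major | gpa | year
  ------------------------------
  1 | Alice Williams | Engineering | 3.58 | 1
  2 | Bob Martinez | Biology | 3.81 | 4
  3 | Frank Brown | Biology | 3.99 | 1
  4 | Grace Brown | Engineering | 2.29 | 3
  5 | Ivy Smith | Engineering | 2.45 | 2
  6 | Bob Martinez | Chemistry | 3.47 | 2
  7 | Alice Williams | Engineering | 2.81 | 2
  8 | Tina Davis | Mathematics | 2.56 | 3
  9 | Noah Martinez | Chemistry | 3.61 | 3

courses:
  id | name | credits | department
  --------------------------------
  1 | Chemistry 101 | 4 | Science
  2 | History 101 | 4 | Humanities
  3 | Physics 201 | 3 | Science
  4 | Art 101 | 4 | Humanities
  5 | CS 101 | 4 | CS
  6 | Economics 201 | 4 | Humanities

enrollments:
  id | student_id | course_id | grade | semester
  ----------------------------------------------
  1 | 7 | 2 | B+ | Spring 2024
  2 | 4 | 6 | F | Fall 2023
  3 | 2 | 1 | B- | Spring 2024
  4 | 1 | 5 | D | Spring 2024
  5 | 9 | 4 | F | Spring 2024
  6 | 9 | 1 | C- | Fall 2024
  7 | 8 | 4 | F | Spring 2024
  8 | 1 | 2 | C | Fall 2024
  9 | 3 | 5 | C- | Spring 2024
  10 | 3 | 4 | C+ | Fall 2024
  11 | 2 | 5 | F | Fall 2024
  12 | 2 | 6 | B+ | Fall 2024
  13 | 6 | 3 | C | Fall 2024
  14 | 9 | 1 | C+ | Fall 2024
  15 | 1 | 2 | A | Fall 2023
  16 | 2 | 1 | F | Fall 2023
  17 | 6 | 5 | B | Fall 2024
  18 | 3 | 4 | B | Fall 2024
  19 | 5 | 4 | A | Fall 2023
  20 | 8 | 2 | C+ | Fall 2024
SELECT c.id, p.name AS student, c.grade, c.semester FROM enrollments c JOIN students p ON c.student_id = p.id WHERE p.gpa >= 2.87

Execution result:
id | student | grade | semester
3 | Bob Martinez | B- | Spring 2024
4 | Alice Williams | D | Spring 2024
5 | Noah Martinez | F | Spring 2024
6 | Noah Martinez | C- | Fall 2024
8 | Alice Williams | C | Fall 2024
9 | Frank Brown | C- | Spring 2024
10 | Frank Brown | C+ | Fall 2024
11 | Bob Martinez | F | Fall 2024
12 | Bob Martinez | B+ | Fall 2024
13 | Bob Martinez | C | Fall 2024
14 | Noah Martinez | C+ | Fall 2024
15 | Alice Williams | A | Fall 2023
16 | Bob Martinez | F | Fall 2023
17 | Bob Martinez | B | Fall 2024
18 | Frank Brown | B | Fall 2024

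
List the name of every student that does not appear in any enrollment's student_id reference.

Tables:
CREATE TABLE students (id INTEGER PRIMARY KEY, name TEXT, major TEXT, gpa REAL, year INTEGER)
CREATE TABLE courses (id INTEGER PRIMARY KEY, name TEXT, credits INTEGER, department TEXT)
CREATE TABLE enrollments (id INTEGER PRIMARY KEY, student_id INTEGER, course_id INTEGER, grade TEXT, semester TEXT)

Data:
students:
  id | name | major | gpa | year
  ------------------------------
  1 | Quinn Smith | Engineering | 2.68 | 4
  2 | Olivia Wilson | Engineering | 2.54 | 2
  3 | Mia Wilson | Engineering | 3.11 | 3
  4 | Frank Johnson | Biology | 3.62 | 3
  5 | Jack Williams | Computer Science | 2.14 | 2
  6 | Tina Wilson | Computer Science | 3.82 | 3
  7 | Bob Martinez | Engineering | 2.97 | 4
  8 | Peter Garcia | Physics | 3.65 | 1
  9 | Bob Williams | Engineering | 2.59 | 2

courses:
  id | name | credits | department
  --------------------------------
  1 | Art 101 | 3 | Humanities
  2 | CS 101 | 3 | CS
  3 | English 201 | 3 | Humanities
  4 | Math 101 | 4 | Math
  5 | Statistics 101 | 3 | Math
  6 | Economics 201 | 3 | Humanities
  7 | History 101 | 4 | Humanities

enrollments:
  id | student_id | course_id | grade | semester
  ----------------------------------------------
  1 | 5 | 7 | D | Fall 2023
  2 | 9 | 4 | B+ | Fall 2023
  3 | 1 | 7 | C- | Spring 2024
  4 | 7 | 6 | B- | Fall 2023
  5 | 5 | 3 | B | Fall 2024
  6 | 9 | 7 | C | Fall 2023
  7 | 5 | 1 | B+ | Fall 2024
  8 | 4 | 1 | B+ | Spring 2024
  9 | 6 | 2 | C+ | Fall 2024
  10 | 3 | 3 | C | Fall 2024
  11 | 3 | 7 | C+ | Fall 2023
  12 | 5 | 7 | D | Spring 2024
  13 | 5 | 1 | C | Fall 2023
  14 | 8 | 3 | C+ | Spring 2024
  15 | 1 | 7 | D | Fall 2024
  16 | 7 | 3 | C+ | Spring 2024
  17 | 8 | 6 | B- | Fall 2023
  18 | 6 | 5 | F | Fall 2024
SELECT p.name FROM students p LEFT JOIN enrollments c ON c.student_id = p.id WHERE c.id IS NULL

Execution result:
Olivia Wilson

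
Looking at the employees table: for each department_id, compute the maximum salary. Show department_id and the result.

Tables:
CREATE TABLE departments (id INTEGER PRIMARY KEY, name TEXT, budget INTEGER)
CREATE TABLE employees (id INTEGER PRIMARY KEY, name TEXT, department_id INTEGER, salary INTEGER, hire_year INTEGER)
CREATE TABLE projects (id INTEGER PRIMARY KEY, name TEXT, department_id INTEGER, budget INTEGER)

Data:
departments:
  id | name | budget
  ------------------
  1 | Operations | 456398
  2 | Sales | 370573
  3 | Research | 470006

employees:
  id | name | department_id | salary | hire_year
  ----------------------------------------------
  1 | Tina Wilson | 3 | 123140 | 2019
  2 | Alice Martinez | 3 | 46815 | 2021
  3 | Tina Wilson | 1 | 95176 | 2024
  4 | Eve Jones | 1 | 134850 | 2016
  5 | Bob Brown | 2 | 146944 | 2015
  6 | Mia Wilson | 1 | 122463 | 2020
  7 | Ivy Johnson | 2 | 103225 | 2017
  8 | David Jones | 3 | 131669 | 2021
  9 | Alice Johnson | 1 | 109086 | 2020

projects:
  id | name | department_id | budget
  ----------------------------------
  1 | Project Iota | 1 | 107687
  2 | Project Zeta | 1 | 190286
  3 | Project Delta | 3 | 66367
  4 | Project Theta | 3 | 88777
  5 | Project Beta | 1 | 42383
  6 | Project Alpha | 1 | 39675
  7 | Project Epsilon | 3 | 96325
SELECT department_id, MAX(salary) AS max_salary FROM employees GROUP BY department_id

Execution result:
department_id | max_salary
1 | 134850
2 | 146944
3 | 131669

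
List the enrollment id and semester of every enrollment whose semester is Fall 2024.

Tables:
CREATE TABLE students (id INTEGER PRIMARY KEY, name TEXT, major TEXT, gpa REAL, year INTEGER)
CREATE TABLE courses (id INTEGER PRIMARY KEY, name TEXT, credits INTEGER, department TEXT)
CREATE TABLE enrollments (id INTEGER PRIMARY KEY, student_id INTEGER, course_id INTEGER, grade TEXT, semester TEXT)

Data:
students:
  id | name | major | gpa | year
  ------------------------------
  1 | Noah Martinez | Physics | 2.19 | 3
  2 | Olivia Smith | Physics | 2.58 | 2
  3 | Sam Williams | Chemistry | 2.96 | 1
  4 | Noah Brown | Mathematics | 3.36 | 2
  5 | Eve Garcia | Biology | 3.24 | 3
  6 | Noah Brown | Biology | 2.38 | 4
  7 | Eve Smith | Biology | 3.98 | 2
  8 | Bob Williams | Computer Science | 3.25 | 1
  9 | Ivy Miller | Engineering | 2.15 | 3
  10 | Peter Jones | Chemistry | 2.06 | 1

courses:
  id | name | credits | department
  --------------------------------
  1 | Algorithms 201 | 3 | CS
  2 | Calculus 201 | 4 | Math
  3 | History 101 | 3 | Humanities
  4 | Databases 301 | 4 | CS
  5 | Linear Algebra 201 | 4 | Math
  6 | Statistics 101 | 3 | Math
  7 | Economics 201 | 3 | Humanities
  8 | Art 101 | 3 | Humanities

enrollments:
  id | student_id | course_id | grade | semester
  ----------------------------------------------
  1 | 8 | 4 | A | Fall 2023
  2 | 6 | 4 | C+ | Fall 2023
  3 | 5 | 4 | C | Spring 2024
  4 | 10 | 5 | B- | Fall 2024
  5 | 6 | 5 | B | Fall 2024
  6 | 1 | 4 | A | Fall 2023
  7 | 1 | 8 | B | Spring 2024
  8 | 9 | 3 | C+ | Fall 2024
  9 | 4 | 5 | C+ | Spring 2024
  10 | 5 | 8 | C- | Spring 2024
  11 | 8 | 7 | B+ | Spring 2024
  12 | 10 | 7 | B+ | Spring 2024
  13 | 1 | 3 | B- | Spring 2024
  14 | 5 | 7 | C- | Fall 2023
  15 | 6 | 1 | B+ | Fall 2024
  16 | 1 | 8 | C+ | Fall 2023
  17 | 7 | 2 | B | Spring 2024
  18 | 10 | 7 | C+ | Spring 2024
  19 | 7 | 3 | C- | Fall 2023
SELECT id, semester FROM enrollments WHERE semester = 'Fall 2024'

Execution result:
id | semester
4 | Fall 2024
5 | Fall 2024
8 | Fall 2024
15 | Fall 2024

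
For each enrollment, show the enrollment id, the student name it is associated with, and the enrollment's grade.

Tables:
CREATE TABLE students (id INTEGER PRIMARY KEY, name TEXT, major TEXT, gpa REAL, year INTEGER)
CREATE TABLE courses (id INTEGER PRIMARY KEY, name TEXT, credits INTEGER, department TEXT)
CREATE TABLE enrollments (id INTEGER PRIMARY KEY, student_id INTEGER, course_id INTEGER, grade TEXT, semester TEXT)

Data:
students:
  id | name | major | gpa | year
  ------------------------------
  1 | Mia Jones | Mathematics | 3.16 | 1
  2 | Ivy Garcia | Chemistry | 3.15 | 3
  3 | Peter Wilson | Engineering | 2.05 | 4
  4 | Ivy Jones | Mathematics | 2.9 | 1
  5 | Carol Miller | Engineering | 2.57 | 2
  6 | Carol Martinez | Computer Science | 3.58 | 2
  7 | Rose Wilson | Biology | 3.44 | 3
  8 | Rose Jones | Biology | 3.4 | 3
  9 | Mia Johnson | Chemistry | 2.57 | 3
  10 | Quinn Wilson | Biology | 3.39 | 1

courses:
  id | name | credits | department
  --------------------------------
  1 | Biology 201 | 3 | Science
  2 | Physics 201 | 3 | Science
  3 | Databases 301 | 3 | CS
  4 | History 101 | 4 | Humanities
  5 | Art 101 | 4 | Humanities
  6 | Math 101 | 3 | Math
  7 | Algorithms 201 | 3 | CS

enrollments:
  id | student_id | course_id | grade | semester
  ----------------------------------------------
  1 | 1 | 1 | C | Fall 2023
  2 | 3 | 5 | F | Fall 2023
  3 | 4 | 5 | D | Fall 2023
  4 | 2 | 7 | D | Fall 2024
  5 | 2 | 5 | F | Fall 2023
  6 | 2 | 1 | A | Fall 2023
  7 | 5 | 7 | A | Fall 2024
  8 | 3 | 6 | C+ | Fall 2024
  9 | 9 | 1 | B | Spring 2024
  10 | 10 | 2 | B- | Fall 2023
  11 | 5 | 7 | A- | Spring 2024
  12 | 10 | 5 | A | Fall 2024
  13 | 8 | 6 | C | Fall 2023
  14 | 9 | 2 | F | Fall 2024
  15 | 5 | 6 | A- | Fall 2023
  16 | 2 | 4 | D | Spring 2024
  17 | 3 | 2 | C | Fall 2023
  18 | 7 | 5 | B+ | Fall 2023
SELECT c.id, p.name AS student, c.grade FROM enrollments c JOIN students p ON c.student_id = p.id

Execution result:
id | student | grade
1 | Mia Jones | C
2 | Peter Wilson | F
3 | Ivy Jones | D
4 | Ivy Garcia | D
5 | Ivy Garcia | F
6 | Ivy Garcia | A
7 | Carol Miller | A
8 | Peter Wilson | C+
9 | Mia Johnson | B
10 | Quinn Wilson | B-
11 | Carol Miller | A-
12 | Quinn Wilson | A
13 | Rose Jones | C
14 | Mia Johnson | F
15 | Carol Miller | A-
16 | Ivy Garcia | D
17 | Peter Wilson | C
18 | Rose Wilson | B+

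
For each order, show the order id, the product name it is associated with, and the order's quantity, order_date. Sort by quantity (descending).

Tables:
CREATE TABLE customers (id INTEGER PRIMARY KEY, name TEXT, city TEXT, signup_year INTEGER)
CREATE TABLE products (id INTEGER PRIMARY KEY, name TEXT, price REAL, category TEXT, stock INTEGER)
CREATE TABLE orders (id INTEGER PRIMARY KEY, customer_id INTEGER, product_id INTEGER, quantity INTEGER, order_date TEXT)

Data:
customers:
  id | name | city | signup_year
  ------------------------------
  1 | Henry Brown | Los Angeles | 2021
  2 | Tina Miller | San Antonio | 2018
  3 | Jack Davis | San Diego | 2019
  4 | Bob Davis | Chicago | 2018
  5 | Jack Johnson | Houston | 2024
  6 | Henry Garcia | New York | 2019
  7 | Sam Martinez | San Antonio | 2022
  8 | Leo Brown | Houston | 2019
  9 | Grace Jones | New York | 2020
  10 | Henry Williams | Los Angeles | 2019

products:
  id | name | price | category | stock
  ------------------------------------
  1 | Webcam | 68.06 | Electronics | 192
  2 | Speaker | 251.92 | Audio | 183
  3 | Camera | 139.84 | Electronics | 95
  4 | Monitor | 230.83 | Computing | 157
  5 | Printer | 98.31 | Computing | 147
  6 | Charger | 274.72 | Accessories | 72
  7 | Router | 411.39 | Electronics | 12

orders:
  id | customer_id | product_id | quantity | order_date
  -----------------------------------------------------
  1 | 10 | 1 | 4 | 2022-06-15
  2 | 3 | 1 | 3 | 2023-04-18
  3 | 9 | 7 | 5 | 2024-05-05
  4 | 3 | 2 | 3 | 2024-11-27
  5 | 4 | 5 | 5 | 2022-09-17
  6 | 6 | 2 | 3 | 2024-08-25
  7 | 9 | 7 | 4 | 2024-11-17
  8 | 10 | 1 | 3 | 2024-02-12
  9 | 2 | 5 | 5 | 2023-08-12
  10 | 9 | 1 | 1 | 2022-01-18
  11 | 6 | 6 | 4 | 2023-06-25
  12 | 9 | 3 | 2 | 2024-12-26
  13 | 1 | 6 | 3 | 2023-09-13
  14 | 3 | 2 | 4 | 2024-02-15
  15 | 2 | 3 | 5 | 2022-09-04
SELECT c.id, p.name AS product, c.quantity, c.order_date FROM orders c JOIN products p ON c.product_id = p.id ORDER BY c.quantity DESC

Execution result:
id | product | quantity | order_date
3 | Router | 5 | 2024-05-05
5 | Printer | 5 | 2022-09-17
9 | Printer | 5 | 2023-08-12
15 | Camera | 5 | 2022-09-04
1 | Webcam | 4 | 2022-06-15
7 | Router | 4 | 2024-11-17
11 | Charger | 4 | 2023-06-25
14 | Speaker | 4 | 2024-02-15
2 | Webcam | 3 | 2023-04-18
4 | Speaker | 3 | 2024-11-27
6 | Speaker | 3 | 2024-08-25
8 | Webcam | 3 | 2024-02-12
13 | Charger | 3 | 2023-09-13
12 | Camera | 2 | 2024-12-26
10 | Webcam | 1 | 2022-01-18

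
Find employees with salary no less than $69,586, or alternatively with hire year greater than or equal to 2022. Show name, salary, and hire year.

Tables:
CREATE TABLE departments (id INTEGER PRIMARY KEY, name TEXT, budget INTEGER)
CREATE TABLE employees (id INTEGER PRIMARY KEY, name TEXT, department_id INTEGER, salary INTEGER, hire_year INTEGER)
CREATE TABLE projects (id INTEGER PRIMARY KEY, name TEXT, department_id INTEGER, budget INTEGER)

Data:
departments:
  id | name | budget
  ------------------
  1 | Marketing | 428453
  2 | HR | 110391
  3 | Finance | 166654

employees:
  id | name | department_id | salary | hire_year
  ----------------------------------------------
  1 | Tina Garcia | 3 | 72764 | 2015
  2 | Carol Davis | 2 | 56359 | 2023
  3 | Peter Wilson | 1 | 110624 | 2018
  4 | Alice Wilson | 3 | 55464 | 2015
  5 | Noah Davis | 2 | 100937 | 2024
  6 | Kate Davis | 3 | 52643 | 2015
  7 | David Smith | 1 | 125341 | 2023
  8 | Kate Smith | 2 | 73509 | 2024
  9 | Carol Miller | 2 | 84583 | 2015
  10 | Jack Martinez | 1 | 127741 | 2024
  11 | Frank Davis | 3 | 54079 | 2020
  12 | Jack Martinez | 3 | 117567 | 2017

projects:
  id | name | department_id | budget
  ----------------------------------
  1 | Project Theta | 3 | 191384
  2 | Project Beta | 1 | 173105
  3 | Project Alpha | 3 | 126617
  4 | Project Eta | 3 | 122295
SELECT name, salary, hire_year FROM employees WHERE salary >= 69586 OR hire_year >= 2022

Execution result:
name | salary | hire_year
Tina Garcia | 72764 | 2015
Carol Davis | 56359 | 2023
Peter Wilson | 110624 | 2018
Noah Davis | 100937 | 2024
David Smith | 125341 | 2023
Kate Smith | 73509 | 2024
Carol Miller | 84583 | 2015
Jack Martinez | 127741 | 2024
Jack Martinez | 117567 | 2017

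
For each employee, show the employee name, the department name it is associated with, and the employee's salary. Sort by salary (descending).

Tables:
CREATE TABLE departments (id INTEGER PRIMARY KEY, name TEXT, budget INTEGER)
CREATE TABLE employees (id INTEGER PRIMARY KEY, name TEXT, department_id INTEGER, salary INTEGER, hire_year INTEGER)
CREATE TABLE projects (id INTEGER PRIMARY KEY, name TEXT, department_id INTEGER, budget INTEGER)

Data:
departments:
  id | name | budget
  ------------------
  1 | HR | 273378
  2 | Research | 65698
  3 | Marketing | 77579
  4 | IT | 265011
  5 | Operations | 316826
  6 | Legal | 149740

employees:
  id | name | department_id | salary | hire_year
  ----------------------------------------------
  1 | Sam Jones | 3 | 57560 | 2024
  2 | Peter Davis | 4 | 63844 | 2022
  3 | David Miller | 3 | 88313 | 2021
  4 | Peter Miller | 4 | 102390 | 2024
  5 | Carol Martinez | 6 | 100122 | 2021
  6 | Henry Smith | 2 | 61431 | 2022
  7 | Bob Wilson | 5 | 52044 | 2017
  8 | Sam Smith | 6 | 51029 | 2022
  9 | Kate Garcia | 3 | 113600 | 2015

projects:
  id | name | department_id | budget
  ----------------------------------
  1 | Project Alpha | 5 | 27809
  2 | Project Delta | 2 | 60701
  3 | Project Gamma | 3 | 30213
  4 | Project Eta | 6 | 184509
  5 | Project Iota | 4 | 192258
SELECT c.name, p.name AS department, c.salary FROM employees c JOIN departments p ON c.department_id = p.id ORDER BY c.salary DESC

Execution result:
name | department | salary
Kate Garcia | Marketing | 113600
Peter Miller | IT | 102390
Carol Martinez | Legal | 100122
David Miller | Marketing | 88313
Peter Davis | IT | 63844
Henry Smith | Research | 61431
Sam Jones | Marketing | 57560
Bob Wilson | Operations | 52044
Sam Smith | Legal | 51029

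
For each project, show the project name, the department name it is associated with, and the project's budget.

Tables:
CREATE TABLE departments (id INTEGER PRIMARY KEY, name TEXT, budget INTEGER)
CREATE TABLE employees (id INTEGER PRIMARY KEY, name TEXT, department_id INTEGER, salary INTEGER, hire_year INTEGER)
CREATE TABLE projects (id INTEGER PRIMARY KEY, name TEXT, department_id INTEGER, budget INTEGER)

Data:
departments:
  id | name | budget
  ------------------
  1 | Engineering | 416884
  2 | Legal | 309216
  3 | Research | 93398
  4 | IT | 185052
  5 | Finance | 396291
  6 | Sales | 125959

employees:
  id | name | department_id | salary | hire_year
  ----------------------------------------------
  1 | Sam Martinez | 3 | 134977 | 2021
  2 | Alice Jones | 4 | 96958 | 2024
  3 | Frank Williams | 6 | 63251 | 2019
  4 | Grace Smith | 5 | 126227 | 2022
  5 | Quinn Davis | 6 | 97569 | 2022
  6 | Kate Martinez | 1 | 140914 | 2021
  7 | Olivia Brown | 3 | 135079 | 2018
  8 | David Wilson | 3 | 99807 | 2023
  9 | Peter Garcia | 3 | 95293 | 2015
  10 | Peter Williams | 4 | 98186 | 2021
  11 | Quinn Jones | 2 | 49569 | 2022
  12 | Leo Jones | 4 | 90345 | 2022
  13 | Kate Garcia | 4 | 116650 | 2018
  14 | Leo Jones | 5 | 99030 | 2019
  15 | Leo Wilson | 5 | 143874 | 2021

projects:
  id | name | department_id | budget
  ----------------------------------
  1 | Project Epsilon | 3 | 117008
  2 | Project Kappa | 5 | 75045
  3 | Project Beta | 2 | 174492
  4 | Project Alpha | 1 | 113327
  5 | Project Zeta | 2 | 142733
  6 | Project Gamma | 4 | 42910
SELECT c.name, p.name AS department, c.budget FROM projects c JOIN departments p ON c.department_id = p.id

Execution result:
name | department | budget
Project Epsilon | Research | 117008
Project Kappa | Finance | 75045
Project Beta | Legal | 174492
Project Alpha | Engineering | 113327
Project Zeta | Legal | 142733
Project Gamma | IT | 42910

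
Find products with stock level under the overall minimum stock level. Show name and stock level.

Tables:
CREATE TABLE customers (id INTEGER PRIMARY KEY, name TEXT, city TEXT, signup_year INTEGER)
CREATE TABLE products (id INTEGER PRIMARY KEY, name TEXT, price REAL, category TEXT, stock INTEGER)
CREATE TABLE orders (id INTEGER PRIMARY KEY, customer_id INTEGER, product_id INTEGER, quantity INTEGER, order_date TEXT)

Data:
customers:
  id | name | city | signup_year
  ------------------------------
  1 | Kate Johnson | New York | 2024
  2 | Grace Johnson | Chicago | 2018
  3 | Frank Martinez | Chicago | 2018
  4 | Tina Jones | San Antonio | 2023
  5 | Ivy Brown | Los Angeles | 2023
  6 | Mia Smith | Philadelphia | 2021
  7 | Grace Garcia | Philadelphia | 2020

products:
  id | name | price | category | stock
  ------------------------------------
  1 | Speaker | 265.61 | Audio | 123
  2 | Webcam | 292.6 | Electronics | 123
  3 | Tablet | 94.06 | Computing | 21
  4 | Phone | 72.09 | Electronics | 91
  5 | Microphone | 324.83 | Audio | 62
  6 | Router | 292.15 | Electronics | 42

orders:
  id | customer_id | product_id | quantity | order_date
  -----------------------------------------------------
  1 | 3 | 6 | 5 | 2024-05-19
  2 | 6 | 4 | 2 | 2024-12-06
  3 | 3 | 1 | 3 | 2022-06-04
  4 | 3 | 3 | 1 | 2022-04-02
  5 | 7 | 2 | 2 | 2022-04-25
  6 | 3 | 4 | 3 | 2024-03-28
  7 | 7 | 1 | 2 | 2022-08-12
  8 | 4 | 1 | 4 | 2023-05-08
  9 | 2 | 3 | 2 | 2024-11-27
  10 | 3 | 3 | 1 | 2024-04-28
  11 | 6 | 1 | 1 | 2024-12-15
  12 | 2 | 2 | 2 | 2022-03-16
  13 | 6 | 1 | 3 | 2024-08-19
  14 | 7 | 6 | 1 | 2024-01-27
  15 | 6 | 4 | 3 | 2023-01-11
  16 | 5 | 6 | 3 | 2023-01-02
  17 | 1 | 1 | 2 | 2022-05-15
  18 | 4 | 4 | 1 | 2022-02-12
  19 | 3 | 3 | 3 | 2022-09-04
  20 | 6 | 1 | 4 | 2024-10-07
SELECT name, stock FROM products WHERE stock < (SELECT MIN(stock) FROM products)

Execution result:
(no rows)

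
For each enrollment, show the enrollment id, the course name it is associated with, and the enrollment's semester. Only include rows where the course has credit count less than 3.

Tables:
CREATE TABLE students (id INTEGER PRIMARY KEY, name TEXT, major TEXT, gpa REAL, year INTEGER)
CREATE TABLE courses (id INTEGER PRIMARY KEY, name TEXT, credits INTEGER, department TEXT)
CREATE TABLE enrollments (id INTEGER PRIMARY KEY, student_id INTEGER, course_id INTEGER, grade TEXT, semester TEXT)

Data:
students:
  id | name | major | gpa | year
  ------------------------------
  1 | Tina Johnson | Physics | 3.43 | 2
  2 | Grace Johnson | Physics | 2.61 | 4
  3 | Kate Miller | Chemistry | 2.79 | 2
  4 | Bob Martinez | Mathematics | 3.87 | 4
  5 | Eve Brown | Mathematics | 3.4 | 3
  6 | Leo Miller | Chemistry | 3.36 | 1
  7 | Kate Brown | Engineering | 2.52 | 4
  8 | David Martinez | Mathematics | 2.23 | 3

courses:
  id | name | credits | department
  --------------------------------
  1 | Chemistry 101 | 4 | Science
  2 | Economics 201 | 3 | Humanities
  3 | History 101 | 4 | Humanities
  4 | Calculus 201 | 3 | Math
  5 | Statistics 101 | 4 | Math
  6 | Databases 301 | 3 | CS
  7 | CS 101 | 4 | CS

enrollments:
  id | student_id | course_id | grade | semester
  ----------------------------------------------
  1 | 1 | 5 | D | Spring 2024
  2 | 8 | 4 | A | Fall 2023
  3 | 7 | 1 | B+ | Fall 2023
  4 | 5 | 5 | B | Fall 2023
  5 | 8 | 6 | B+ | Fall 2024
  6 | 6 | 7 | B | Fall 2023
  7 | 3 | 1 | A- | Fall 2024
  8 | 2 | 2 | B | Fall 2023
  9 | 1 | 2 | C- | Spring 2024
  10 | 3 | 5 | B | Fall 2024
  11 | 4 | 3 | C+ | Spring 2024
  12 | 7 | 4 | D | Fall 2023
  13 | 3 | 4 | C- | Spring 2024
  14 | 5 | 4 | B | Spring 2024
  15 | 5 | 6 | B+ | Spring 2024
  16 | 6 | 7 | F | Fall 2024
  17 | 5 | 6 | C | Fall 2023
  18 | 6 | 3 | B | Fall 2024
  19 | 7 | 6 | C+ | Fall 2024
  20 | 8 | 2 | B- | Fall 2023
SELECT c.id, p.name AS course, c.semester FROM enrollments c JOIN courses p ON c.course_id = p.id WHERE p.credits < 3

Execution result:
(no rows)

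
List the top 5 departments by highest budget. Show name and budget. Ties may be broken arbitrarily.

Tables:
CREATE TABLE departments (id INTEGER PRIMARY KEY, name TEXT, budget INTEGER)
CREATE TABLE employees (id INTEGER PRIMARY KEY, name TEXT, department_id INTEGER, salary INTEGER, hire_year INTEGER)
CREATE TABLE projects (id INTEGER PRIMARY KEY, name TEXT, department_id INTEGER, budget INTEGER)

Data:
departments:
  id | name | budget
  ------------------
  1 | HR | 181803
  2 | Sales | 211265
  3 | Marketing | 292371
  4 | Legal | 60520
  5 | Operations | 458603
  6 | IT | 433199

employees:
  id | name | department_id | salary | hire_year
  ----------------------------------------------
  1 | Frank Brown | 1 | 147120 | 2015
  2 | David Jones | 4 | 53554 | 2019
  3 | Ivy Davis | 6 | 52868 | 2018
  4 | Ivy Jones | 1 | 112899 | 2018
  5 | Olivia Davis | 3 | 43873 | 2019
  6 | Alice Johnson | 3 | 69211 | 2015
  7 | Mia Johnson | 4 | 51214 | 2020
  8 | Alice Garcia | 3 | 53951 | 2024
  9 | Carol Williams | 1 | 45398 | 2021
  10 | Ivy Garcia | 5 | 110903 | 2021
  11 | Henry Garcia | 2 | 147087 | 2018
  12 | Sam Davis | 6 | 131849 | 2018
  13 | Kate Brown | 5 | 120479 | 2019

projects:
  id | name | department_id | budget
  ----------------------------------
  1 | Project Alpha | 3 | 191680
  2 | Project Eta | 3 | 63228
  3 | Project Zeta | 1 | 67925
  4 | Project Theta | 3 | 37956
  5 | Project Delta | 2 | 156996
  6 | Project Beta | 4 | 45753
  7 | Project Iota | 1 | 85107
SELECT name, budget FROM departments ORDER BY budget DESC LIMIT 5

Execution result:
name | budget
Operations | 458603
IT | 433199
Marketing | 292371
Sales | 211265
HR | 181803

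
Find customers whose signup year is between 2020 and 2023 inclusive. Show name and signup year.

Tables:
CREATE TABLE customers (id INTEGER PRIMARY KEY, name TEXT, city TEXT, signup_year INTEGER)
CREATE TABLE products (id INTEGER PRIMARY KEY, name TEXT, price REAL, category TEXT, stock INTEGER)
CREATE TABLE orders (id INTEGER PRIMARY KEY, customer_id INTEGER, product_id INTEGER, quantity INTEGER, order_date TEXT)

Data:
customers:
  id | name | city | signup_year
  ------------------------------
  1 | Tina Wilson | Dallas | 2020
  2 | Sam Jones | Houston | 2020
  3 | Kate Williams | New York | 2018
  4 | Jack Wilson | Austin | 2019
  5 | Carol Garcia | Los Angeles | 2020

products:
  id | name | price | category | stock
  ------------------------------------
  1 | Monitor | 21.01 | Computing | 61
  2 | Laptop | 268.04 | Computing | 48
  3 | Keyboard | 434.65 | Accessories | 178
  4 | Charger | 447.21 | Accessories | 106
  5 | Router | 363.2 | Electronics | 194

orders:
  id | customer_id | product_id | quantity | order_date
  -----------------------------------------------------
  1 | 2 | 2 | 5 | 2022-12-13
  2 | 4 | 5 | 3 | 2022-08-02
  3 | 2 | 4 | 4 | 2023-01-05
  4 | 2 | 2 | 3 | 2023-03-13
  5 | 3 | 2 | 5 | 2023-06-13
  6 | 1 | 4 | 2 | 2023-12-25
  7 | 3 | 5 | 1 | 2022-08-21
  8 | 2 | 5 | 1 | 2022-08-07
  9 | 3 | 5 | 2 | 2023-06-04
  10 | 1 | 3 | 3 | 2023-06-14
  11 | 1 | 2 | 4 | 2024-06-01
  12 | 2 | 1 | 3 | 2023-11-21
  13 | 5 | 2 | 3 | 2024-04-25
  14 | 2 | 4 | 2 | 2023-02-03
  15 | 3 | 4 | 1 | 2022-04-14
SELECT name, signup_year FROM customers WHERE signup_year BETWEEN 2020 AND 2023

Execution result:
name | signup_year
Tina Wilson | 2020
Sam Jones | 2020
Carol Garcia | 2020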